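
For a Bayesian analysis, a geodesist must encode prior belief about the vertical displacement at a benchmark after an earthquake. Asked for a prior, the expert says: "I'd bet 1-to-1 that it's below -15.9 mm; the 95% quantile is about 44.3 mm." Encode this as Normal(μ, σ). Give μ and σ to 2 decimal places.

μ = -15.90, σ = 36.60

The p-quantile of Normal(μ,σ) is μ + z_p·σ, with z_{0.5} = 0 and z_{0.95} = 1.645.
Eliminate σ: μ = (z₂·x₁ − z₁·x₂)/(z₂ − z₁) = (1.645·-15.9 − (0)·44.3)/1.645 = -15.90.
Then σ = (x₂ − x₁)/(z₂ − z₁) = (44.3 − -15.9)/1.645 = 36.60.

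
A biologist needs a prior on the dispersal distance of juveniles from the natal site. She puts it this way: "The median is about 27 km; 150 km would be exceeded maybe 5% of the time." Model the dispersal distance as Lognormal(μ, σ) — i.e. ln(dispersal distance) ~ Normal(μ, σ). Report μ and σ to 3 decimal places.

μ ≈ 3.296, σ ≈ 1.043

If T ~ Lognormal(μ,σ) then ln T ~ Normal(μ,σ), so the p-quantile of ln T is μ + z_p·σ.
ln(27) = 3.296 and ln(150) = 5.011; z_{0.5} = 0, z_{0.95} = 1.645.
σ = (5.011 − 3.296)/(1.645 − (0)) = 1.043.
μ = 3.296 − (0)·1.043 = 3.296.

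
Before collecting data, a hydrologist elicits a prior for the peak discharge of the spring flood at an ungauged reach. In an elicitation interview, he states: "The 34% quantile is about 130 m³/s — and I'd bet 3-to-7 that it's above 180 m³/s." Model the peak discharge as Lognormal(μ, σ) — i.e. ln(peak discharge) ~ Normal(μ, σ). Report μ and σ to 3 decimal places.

μ ≈ 5.011, σ ≈ 0.347

If T ~ Lognormal(μ,σ) then ln T ~ Normal(μ,σ), so the p-quantile of ln T is μ + z_p·σ.
ln(130) = 4.868 and ln(180) = 5.193; z_{0.34} = -0.4125, z_{0.7} = 0.5244.
σ = (5.193 − 4.868)/(0.5244 − (-0.4125)) = 0.347.
μ = 4.868 − (-0.4125)·0.347 = 5.011.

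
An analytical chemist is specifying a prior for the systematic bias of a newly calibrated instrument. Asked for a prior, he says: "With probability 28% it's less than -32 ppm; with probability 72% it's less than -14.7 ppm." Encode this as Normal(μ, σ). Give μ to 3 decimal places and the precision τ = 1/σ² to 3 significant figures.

μ = -23.350, τ = 0.00454

For Normal(μ,σ), the p-quantile is μ + z_p·σ. Here z_{0.28} = -0.5828, z_{0.72} = 0.5828.
So -32 = μ − 0.5828σ and -14.7 = μ + 0.5828σ.
Subtracting: σ = (-14.7 − -32)/(0.5828 − (-0.5828)) = 14.841.
Then μ = -32 − (-0.5828)·14.841 = -23.350.
Precision τ = 1/σ² = 1/14.84² = 0.00454.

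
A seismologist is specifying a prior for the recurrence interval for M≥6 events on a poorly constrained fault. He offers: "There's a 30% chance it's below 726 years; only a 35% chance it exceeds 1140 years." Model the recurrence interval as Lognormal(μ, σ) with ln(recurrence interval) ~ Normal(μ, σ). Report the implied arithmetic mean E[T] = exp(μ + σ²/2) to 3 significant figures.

If T ~ Lognormal(μ,σ) then ln T ~ Normal(μ,σ), so the p-quantile of ln T is μ + z_p·σ.
ln(726) = 6.588 and ln(1140) = 7.039; z_{0.3} = -0.5244, z_{0.65} = 0.3853.
σ = (7.039 − 6.588)/(0.3853 − (-0.5244)) = 0.496.
μ = 6.588 − (-0.5244)·0.496 = 6.848.
E[T] = exp(μ + σ²/2) = exp(6.848 + 0.1230) = 1060 years.

E[T] ≈ 1060 years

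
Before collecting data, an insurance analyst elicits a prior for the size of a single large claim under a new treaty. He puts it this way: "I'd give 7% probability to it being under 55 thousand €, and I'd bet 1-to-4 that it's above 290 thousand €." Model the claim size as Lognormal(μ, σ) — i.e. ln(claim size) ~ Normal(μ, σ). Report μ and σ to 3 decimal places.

μ ≈ 5.066, σ ≈ 0.717

If T ~ Lognormal(μ,σ) then ln T ~ Normal(μ,σ), so the p-quantile of ln T is μ + z_p·σ.
ln(55) = 4.007 and ln(290) = 5.67; z_{0.07} = -1.476, z_{0.8} = 0.8416.
σ = (5.67 − 4.007)/(0.8416 − (-1.476)) = 0.717.
μ = 4.007 − (-1.476)·0.717 = 5.066.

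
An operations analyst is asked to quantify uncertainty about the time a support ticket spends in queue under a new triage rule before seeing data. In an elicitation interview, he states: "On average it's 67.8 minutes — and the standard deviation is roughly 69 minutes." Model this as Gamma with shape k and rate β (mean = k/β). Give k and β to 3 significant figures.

For Gamma(k, rate β): mean = k/β, variance = k/β², so CV = 1/√k.
CV = SD/mean = 69/67.8 = 1.018, hence k = 1/CV² = 0.966.
Then β = k/mean = 0.966/67.8 = 0.0142.

k ≈ 0.966, β ≈ 0.0142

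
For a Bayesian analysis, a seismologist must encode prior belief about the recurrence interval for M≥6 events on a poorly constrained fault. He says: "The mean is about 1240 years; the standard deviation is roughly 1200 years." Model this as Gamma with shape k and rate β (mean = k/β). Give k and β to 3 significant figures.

k ≈ 1.07, β ≈ 0.000861

For Gamma(k, rate β): mean = k/β, variance = k/β², so CV = 1/√k.
CV = SD/mean = 1200/1240 = 0.9677, hence k = 1/CV² = 1.07.
Then β = k/mean = 1.07/1240 = 0.000861.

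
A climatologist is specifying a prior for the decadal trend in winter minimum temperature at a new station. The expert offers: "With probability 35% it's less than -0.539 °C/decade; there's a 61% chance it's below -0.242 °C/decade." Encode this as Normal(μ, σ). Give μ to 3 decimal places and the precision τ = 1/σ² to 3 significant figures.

For Normal(μ,σ), the p-quantile is μ + z_p·σ. Here z_{0.35} = -0.3853, z_{0.61} = 0.2793.
So -0.539 = μ − 0.3853σ and -0.242 = μ + 0.2793σ.
Subtracting: σ = (-0.242 − -0.539)/(0.2793 − (-0.3853)) = 0.447.
Then μ = -0.539 − (-0.3853)·0.447 = -0.367.
Precision τ = 1/σ² = 1/0.4469² = 5.01.

μ = -0.367, τ = 5.01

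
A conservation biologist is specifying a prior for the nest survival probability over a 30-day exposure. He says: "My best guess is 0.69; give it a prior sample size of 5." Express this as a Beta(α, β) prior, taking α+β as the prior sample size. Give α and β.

α = 3.45, β = 1.55

Under the effective-sample-size interpretation, Beta(α, β) has prior mean α/(α+β) and prior sample size α+β.
So α+β = 5 and α/(α+β) = 0.69, giving α = 0.69·5 = 3.45 and β = 5 − 3.45 = 1.55.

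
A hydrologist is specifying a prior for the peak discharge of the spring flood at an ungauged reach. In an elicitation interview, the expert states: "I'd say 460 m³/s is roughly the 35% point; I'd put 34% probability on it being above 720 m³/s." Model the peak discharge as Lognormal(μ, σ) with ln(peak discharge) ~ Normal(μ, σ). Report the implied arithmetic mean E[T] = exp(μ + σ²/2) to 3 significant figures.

If T ~ Lognormal(μ,σ) then ln T ~ Normal(μ,σ), so the p-quantile of ln T is μ + z_p·σ.
ln(460) = 6.131 and ln(720) = 6.579; z_{0.35} = -0.3853, z_{0.66} = 0.4125.
σ = (6.579 − 6.131)/(0.4125 − (-0.3853)) = 0.562.
μ = 6.131 − (-0.3853)·0.562 = 6.348.
E[T] = exp(μ + σ²/2) = exp(6.348 + 0.1577) = 669 m³/s.

E[T] ≈ 669 m³/s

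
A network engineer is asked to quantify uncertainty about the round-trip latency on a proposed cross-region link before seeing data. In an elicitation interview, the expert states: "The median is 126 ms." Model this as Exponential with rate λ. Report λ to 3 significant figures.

Exponential median = ln 2 / λ, so λ = ln 2 / 126.0 = 0.0055.

λ ≈ 0.0055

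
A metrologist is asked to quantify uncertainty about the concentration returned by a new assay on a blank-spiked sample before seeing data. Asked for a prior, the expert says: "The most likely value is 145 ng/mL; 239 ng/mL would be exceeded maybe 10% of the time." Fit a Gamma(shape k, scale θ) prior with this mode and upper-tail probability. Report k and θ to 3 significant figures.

k ≈ 8.55, θ ≈ 19.2

Gamma(k,θ) with k>1 has mode (k−1)θ, so θ = 145/(k−1).
Need P(X < 239) = 0.9 with θ tied to k this way. Start at k = 2, θ = 145: P(X<239) ≈ 0.491.
Too low — raise k to concentrate. Iterating converges to k ≈ 8.55.
Then θ = 145/(8.55−1) ≈ 19.2.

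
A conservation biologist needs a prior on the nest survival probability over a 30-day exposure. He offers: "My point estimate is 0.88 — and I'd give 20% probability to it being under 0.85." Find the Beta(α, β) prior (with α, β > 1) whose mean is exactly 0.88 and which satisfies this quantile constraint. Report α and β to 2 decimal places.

α ≈ 67.14, β ≈ 9.16

With mean 0.88 fixed, write α = 0.88s, β = 0.12s where s = α+β.
Need P(θ < 0.85) = 0.2 under Beta(0.88s, 0.12s). Normal approximation: (q−m)/√(m(1−m)/s) ≈ z_{0.2} = -0.842, so s ≈ 0.88·0.12·(-0.842)²/(0.85−0.88)² = 83.1.
At s = 83.1: P(θ<0.85) ≈ 0.192. Adjusting to match 0.2 gives s ≈ 76.29.
So α = 0.88·76.29 ≈ 67.14, β = 0.12·76.29 ≈ 9.16.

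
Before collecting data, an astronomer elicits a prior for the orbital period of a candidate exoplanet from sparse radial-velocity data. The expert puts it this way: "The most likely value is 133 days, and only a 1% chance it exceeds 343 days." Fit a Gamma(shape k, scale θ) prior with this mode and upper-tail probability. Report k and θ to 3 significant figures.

Gamma(k,θ) with k>1 has mode (k−1)θ, so θ = 133/(k−1).
Need P(X < 343) = 0.99 with θ tied to k this way. Start at k = 2, θ = 133: P(X<343) ≈ 0.729.
Too low — raise k to concentrate. Iterating converges to k ≈ 6.19.
Then θ = 133/(6.19−1) ≈ 25.6.

k ≈ 6.19, θ ≈ 25.6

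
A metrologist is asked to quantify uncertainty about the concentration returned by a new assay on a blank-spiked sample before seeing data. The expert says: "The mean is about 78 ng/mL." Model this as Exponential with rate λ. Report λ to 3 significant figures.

Exponential mean = 1/λ, so λ = 1/78.0 = 0.0128.

λ ≈ 0.0128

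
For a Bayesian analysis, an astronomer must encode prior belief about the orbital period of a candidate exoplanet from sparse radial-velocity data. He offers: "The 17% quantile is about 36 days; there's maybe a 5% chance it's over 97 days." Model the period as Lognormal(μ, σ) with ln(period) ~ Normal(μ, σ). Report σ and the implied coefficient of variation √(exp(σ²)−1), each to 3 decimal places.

If T ~ Lognormal(μ,σ) then ln T ~ Normal(μ,σ), so the p-quantile of ln T is μ + z_p·σ.
ln(36) = 3.584 and ln(97) = 4.575; z_{0.17} = -0.9542, z_{0.95} = 1.645.
σ = (4.575 − 3.584)/(1.645 − (-0.9542)) = 0.381.
μ = 3.584 − (-0.9542)·0.381 = 3.947.
CV = √(exp(σ²)−1) = √(exp(0.1454)−1) = 0.396.

σ ≈ 0.381, CV ≈ 0.396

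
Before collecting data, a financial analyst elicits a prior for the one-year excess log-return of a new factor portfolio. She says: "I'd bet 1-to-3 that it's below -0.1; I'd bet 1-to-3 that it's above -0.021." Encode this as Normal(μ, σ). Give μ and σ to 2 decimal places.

μ = -0.06, σ = 0.06

For Normal(μ,σ), the p-quantile is μ + z_p·σ. Here z_{0.25} = -0.6745, z_{0.75} = 0.6745.
So -0.1 = μ − 0.6745σ and -0.021 = μ + 0.6745σ.
Subtracting: σ = (-0.021 − -0.1)/(0.6745 − (-0.6745)) = 0.06.
Then μ = -0.1 − (-0.6745)·0.06 = -0.06.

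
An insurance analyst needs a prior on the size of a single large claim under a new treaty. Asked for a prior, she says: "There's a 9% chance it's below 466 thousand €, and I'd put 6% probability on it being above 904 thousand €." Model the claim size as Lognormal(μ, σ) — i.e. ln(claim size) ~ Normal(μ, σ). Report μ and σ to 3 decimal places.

μ ≈ 6.451, σ ≈ 0.229

If T ~ Lognormal(μ,σ) then ln T ~ Normal(μ,σ), so the p-quantile of ln T is μ + z_p·σ.
ln(466) = 6.144 and ln(904) = 6.807; z_{0.09} = -1.341, z_{0.94} = 1.555.
σ = (6.807 − 6.144)/(1.555 − (-1.341)) = 0.229.
μ = 6.144 − (-1.341)·0.229 = 6.451.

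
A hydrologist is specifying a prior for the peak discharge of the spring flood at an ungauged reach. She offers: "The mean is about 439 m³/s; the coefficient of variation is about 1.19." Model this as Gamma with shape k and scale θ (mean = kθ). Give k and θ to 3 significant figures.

k ≈ 0.706, θ ≈ 622

For Gamma(k, scale θ): mean = kθ, variance = kθ², so CV = 1/√k.
CV = 1.19, hence k = 1/CV² = 0.706.
Then θ = mean/k = 439/0.706 = 622.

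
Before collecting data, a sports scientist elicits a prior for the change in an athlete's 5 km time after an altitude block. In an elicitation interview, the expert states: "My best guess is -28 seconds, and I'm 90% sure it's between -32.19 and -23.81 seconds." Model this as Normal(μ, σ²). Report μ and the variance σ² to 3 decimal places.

μ = -28.000, σ² = 6.489

A symmetric 90% interval runs μ ± z·σ with z = 1.645.
Half-width = 4.19, so σ = 4.19/1.645 = 2.5473 and σ² = 6.489.
μ is the stated best guess, -28.000.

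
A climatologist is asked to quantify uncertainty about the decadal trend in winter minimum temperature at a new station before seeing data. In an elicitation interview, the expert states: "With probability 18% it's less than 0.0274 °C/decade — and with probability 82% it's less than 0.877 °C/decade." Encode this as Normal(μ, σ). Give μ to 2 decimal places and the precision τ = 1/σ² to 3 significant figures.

For Normal(μ,σ), the p-quantile is μ + z_p·σ. Here z_{0.18} = -0.9154, z_{0.82} = 0.9154.
So 0.0274 = μ − 0.9154σ and 0.877 = μ + 0.9154σ.
Subtracting: σ = (0.877 − 0.0274)/(0.9154 − (-0.9154)) = 0.46.
Then μ = 0.0274 − (-0.9154)·0.46 = 0.45.
Precision τ = 1/σ² = 1/0.4641² = 4.64.

μ = 0.45, τ = 4.64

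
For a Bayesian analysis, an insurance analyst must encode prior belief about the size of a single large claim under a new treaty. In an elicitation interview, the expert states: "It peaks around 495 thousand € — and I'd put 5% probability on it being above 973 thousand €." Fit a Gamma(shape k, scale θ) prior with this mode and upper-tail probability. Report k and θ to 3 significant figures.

k ≈ 7.07, θ ≈ 81.5

Gamma(k,θ) with k>1 has mode (k−1)θ, so θ = 495/(k−1).
Need P(X < 973) = 0.95 with θ tied to k this way. Start at k = 2, θ = 495: P(X<973) ≈ 0.585.
Too low — raise k to concentrate. Iterating converges to k ≈ 7.07.
Then θ = 495/(7.07−1) ≈ 81.5.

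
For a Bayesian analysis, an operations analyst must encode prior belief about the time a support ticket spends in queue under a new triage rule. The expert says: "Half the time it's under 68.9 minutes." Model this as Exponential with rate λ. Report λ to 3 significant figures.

λ ≈ 0.0101

Exponential median = ln 2 / λ, so λ = ln 2 / 68.9 = 0.0101.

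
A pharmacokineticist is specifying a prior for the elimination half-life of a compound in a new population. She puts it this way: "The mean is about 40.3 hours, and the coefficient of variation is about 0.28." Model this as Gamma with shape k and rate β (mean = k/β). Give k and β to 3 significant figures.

k ≈ 12.8, β ≈ 0.317

For Gamma(k, rate β): mean = k/β, variance = k/β², so CV = 1/√k.
CV = 0.28, hence k = 1/CV² = 12.8.
Then β = k/mean = 12.8/40.3 = 0.317.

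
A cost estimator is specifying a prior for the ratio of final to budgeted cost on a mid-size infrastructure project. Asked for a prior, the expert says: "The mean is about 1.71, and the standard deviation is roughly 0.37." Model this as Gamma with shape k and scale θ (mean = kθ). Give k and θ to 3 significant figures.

k ≈ 21.4, θ ≈ 0.0801

For Gamma(k, scale θ): mean = kθ, variance = kθ², so CV = 1/√k.
CV = SD/mean = 0.37/1.71 = 0.2164, hence k = 1/CV² = 21.4.
Then θ = mean/k = 1.71/21.4 = 0.0801.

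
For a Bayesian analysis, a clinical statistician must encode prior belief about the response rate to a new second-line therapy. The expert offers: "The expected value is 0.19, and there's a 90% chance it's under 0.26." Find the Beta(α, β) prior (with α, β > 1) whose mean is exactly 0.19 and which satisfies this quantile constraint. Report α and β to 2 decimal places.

α ≈ 10.33, β ≈ 44.06

With mean 0.19 fixed, write α = 0.19s, β = 0.81s where s = α+β.
Need P(θ < 0.26) = 0.9 under Beta(0.19s, 0.81s). Normal approximation: (q−m)/√(m(1−m)/s) ≈ z_{0.9} = 1.28, so s ≈ 0.19·0.81·(1.28)²/(0.26−0.19)² = 51.6.
At s = 51.6: P(θ<0.26) ≈ 0.895. Adjusting to match 0.9 gives s ≈ 54.39.
So α = 0.19·54.39 ≈ 10.33, β = 0.81·54.39 ≈ 44.06.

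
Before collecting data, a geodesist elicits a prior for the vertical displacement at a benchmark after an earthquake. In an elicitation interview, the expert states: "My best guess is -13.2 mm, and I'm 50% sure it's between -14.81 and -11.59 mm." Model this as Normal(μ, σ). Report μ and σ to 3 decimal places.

A symmetric 50% interval runs μ ± z·σ with z = 0.6745.
Half-width = 1.61, so σ = 1.61/0.6745 = 2.387.
μ is the stated best guess, -13.200.

μ = -13.200, σ = 2.387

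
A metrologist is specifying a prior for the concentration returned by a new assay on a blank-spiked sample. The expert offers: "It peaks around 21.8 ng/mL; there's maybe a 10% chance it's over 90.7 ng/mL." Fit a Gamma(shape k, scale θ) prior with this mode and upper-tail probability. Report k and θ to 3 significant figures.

k ≈ 1.9, θ ≈ 24.3

Gamma(k,θ) with k>1 has mode (k−1)θ, so θ = 21.8/(k−1).
Need P(X < 90.7) = 0.9 with θ tied to k this way. Start at k = 2, θ = 21.8: P(X<90.7) ≈ 0.920.
Too high — lower k to spread out. Iterating converges to k ≈ 1.9.
Then θ = 21.8/(1.9−1) ≈ 24.3.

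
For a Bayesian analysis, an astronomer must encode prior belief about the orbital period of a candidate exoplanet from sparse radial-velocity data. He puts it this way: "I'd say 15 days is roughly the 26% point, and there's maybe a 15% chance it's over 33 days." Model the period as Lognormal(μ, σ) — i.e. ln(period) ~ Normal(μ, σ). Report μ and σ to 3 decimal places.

If T ~ Lognormal(μ,σ) then ln T ~ Normal(μ,σ), so the p-quantile of ln T is μ + z_p·σ.
ln(15) = 2.708 and ln(33) = 3.497; z_{0.26} = -0.6433, z_{0.85} = 1.036.
σ = (3.497 − 2.708)/(1.036 − (-0.6433)) = 0.469.
μ = 2.708 − (-0.6433)·0.469 = 3.010.

μ ≈ 3.010, σ ≈ 0.469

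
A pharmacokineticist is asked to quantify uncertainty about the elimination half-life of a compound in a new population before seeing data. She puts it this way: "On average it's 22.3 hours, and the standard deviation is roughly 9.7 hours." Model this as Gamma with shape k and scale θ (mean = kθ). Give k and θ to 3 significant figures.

For Gamma(k, scale θ): mean = kθ, variance = kθ², so CV = 1/√k.
CV = SD/mean = 9.7/22.3 = 0.435, hence k = 1/CV² = 5.29.
Then θ = mean/k = 22.3/5.29 = 4.22.

k ≈ 5.29, θ ≈ 4.22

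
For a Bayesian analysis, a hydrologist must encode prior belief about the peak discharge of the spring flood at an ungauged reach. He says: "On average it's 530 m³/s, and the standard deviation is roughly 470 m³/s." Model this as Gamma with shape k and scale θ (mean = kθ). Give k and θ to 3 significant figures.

For Gamma(k, scale θ): mean = kθ, variance = kθ², so CV = 1/√k.
CV = SD/mean = 470/530 = 0.8868, hence k = 1/CV² = 1.27.
Then θ = mean/k = 530/1.27 = 417.

k ≈ 1.27, θ ≈ 417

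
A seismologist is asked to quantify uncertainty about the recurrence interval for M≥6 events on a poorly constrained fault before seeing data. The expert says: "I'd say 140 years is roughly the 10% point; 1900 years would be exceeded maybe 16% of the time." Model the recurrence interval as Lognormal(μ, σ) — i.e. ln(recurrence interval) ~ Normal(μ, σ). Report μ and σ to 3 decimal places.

If T ~ Lognormal(μ,σ) then ln T ~ Normal(μ,σ), so the p-quantile of ln T is μ + z_p·σ.
ln(140) = 4.942 and ln(1900) = 7.55; z_{0.1} = -1.282, z_{0.84} = 0.9945.
σ = (7.55 − 4.942)/(0.9945 − (-1.282)) = 1.146.
μ = 4.942 − (-1.282)·1.146 = 6.410.

μ ≈ 6.410, σ ≈ 1.146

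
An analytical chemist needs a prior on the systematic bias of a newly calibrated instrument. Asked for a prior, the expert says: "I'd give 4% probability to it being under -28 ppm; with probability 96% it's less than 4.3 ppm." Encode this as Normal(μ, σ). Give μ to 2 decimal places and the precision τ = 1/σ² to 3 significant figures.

For Normal(μ,σ), the p-quantile is μ + z_p·σ. Here z_{0.04} = -1.751, z_{0.96} = 1.751.
So -28 = μ − 1.751σ and 4.3 = μ + 1.751σ.
Subtracting: σ = (4.3 − -28)/(1.751 − (-1.751)) = 9.22.
Then μ = -28 − (-1.751)·9.22 = -11.85.
Precision τ = 1/σ² = 1/9.225² = 0.0118.

μ = -11.85, τ = 0.0118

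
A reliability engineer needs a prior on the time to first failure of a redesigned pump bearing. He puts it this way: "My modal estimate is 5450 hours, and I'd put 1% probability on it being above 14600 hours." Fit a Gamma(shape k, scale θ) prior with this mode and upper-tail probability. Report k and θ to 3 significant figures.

k ≈ 5.76, θ ≈ 1140

Gamma(k,θ) with k>1 has mode (k−1)θ, so θ = 5450/(k−1).
Need P(X < 14600) = 0.99 with θ tied to k this way. Start at k = 2, θ = 5450: P(X<14600) ≈ 0.747.
Too low — raise k to concentrate. Iterating converges to k ≈ 5.76.
Then θ = 5450/(5.76−1) ≈ 1140.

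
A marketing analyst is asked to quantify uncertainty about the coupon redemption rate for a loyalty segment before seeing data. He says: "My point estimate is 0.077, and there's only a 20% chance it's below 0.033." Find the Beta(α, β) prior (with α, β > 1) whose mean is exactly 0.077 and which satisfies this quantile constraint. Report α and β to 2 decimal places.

With mean 0.077 fixed, write α = 0.077s, β = 0.923s where s = α+β.
Need P(θ < 0.033) = 0.2 under Beta(0.077s, 0.923s). Normal approximation: (q−m)/√(m(1−m)/s) ≈ z_{0.2} = -0.842, so s ≈ 0.077·0.923·(-0.842)²/(0.033−0.077)² = 26.0.
At s = 26.0: P(θ<0.033) ≈ 0.199. Adjusting to match 0.2 gives s ≈ 25.80.
So α = 0.077·25.80 ≈ 1.99, β = 0.923·25.80 ≈ 23.82.

α ≈ 1.99, β ≈ 23.82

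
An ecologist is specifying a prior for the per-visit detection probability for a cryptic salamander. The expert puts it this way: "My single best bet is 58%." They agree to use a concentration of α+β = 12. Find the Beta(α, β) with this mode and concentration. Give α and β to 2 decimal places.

For α,β > 1 the Beta mode is (α−1)/(α+β−2). With α+β = 12, the mode is (α−1)/10.
Set (α−1)/10 = 0.58 → α = 1 + 0.58·10 = 6.80.
β = 12 − α = 5.20.

α = 6.80, β = 5.20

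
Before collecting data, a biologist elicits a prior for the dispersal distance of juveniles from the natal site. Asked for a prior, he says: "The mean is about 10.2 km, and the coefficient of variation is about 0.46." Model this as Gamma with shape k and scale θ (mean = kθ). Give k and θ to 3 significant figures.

k ≈ 4.73, θ ≈ 2.16

For Gamma(k, scale θ): mean = kθ, variance = kθ², so CV = 1/√k.
CV = 0.46, hence k = 1/CV² = 4.73.
Then θ = mean/k = 10.2/4.73 = 2.16.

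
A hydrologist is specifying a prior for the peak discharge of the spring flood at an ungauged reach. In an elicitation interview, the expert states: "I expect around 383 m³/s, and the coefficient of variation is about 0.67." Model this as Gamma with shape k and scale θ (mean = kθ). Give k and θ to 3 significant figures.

For Gamma(k, scale θ): mean = kθ, variance = kθ², so CV = 1/√k.
CV = 0.67, hence k = 1/CV² = 2.23.
Then θ = mean/k = 383/2.23 = 172.

k ≈ 2.23, θ ≈ 172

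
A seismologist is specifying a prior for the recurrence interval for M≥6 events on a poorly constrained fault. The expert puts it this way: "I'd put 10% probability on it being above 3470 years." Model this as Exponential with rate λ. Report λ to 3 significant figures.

λ ≈ 0.000664

P(T > 3470.0) = e^(−λ·3470.0) = 0.1, so λ = −ln(0.1)/3470.0 = 0.000664.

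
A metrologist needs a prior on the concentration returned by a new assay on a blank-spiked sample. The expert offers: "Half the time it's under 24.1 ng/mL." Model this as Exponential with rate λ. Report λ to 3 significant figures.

Exponential median = ln 2 / λ, so λ = ln 2 / 24.1 = 0.0288.

λ ≈ 0.0288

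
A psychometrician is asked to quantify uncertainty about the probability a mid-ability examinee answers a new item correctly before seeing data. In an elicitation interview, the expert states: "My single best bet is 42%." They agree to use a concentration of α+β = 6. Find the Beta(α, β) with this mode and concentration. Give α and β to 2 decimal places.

α = 2.68, β = 3.32

For α,β > 1 the Beta mode is (α−1)/(α+β−2). With α+β = 6, the mode is (α−1)/4.
Set (α−1)/4 = 0.42 → α = 1 + 0.42·4 = 2.68.
β = 6 − α = 3.32.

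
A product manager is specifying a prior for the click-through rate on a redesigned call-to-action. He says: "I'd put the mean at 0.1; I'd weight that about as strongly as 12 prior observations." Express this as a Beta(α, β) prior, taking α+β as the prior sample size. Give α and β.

Under the effective-sample-size interpretation, Beta(α, β) has prior mean α/(α+β) and prior sample size α+β.
So α+β = 12 and α/(α+β) = 0.1, giving α = 0.1·12 = 1.2 and β = 12 − 1.2 = 10.8.

α = 1.2, β = 10.8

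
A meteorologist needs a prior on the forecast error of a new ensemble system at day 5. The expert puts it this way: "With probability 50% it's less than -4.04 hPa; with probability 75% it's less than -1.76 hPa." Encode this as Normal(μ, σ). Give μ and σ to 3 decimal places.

μ = -4.040, σ = 3.380

For Normal(μ,σ), the p-quantile is μ + z_p·σ. Here z_{0.5} = 0, z_{0.75} = 0.6745.
So -4.04 = μ + 0σ and -1.76 = μ + 0.6745σ.
Subtracting: σ = (-1.76 − -4.04)/(0.6745 − (0)) = 3.380.
Then μ = -4.04 − (0)·3.380 = -4.040.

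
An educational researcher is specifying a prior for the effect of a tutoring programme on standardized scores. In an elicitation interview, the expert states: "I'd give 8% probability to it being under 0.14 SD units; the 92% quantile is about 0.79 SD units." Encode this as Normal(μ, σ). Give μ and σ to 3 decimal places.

μ = 0.465, σ = 0.231

For Normal(μ,σ), the p-quantile is μ + z_p·σ. Here z_{0.08} = -1.405, z_{0.92} = 1.405.
So 0.14 = μ − 1.405σ and 0.79 = μ + 1.405σ.
Subtracting: σ = (0.79 − 0.14)/(1.405 − (-1.405)) = 0.231.
Then μ = 0.14 − (-1.405)·0.231 = 0.465.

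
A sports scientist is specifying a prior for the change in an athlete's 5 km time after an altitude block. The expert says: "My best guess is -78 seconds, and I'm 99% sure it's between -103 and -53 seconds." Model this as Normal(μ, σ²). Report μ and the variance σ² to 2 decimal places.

A symmetric 99% interval runs μ ± z·σ with z = 2.576.
Half-width = 25, so σ = 25/2.576 = 9.706 and σ² = 94.20.
μ is the stated best guess, -78.00.

μ = -78.00, σ² = 94.20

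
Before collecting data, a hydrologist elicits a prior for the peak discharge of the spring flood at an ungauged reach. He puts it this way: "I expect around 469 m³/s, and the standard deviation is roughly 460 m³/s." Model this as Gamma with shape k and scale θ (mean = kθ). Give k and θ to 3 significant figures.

For Gamma(k, scale θ): mean = kθ, variance = kθ², so CV = 1/√k.
CV = SD/mean = 460/469 = 0.9808, hence k = 1/CV² = 1.04.
Then θ = mean/k = 469/1.04 = 451.

k ≈ 1.04, θ ≈ 451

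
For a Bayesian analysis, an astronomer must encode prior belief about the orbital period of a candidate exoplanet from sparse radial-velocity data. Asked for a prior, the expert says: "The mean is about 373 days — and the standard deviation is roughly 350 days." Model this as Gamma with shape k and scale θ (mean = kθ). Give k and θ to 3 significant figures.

k ≈ 1.14, θ ≈ 328

For Gamma(k, scale θ): mean = kθ, variance = kθ², so CV = 1/√k.
CV = SD/mean = 350/373 = 0.9383, hence k = 1/CV² = 1.14.
Then θ = mean/k = 373/1.14 = 328.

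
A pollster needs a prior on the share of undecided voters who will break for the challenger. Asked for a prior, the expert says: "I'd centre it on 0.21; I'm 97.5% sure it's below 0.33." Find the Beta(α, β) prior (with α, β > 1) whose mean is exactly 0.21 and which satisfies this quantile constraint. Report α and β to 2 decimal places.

α ≈ 10.81, β ≈ 40.68

With mean 0.21 fixed, write α = 0.21s, β = 0.79s where s = α+β.
Need P(θ < 0.33) = 0.975 under Beta(0.21s, 0.79s). Normal approximation: (q−m)/√(m(1−m)/s) ≈ z_{0.975} = 1.96, so s ≈ 0.21·0.79·(1.96)²/(0.33−0.21)² = 44.3.
At s = 44.3: P(θ<0.33) ≈ 0.966. Adjusting to match 0.975 gives s ≈ 51.49.
So α = 0.21·51.49 ≈ 10.81, β = 0.79·51.49 ≈ 40.68.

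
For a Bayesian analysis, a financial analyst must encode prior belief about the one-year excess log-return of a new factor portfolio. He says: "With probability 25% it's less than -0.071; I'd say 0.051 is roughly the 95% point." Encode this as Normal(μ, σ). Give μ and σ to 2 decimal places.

μ = -0.04, σ = 0.05

The p-quantile of Normal(μ,σ) is μ + z_p·σ, with z_{0.25} = -0.6745 and z_{0.95} = 1.645.
Eliminate σ: μ = (z₂·x₁ − z₁·x₂)/(z₂ − z₁) = (1.645·-0.071 − (-0.6745)·0.051)/2.319 = -0.04.
Then σ = (x₂ − x₁)/(z₂ − z₁) = (0.051 − -0.071)/2.319 = 0.05.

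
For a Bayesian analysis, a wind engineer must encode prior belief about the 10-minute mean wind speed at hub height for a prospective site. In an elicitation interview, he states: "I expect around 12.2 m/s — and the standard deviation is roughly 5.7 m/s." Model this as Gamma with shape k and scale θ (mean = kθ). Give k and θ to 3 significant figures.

For Gamma(k, scale θ): mean = kθ, variance = kθ², so CV = 1/√k.
CV = SD/mean = 5.7/12.2 = 0.4672, hence k = 1/CV² = 4.58.
Then θ = mean/k = 12.2/4.58 = 2.66.

k ≈ 4.58, θ ≈ 2.66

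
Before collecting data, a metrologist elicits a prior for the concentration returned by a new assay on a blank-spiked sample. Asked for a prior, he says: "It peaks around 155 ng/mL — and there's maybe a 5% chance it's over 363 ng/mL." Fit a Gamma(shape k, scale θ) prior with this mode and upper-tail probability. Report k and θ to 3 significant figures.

k ≈ 4.78, θ ≈ 41

Gamma(k,θ) with k>1 has mode (k−1)θ, so θ = 155/(k−1).
Need P(X < 363) = 0.95 with θ tied to k this way. Start at k = 2, θ = 155: P(X<363) ≈ 0.679.
Too low — raise k to concentrate. Iterating converges to k ≈ 4.78.
Then θ = 155/(4.78−1) ≈ 41.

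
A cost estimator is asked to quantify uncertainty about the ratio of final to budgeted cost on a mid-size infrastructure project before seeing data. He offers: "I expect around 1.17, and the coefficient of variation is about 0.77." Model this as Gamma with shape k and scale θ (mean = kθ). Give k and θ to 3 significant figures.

k ≈ 1.69, θ ≈ 0.694

For Gamma(k, scale θ): mean = kθ, variance = kθ², so CV = 1/√k.
CV = 0.77, hence k = 1/CV² = 1.69.
Then θ = mean/k = 1.17/1.69 = 0.694.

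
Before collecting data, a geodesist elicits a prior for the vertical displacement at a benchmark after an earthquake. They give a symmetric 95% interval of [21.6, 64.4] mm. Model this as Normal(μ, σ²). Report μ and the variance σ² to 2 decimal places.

A symmetric 95% interval runs μ ± z·σ with z = 1.96.
Half-width = 21.4, so σ = 21.4/1.96 = 10.919 and σ² = 119.22.
μ is the interval midpoint, 43.00.

μ = 43.00, σ² = 119.22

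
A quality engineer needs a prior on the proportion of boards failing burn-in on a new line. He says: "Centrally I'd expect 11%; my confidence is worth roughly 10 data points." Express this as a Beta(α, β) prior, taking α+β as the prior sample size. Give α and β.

α = 1.1, β = 8.9

Under the effective-sample-size interpretation, Beta(α, β) has prior mean α/(α+β) and prior sample size α+β.
So α+β = 10 and α/(α+β) = 0.11, giving α = 0.11·10 = 1.1 and β = 10 − 1.1 = 8.9.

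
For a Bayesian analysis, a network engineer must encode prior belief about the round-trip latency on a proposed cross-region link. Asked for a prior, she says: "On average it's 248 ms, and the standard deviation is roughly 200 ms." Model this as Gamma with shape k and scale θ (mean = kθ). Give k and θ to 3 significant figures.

k ≈ 1.54, θ ≈ 161

For Gamma(k, scale θ): mean = kθ, variance = kθ², so CV = 1/√k.
CV = SD/mean = 200/248 = 0.8065, hence k = 1/CV² = 1.54.
Then θ = mean/k = 248/1.54 = 161.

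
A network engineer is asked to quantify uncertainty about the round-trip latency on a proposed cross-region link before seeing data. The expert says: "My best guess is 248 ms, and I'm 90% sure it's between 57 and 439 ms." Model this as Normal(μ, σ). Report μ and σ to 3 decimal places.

A symmetric 90% interval runs μ ± z·σ with z = 1.645.
Half-width = 191, so σ = 191/1.645 = 116.120.
μ is the stated best guess, 248.000.

μ = 248.000, σ = 116.120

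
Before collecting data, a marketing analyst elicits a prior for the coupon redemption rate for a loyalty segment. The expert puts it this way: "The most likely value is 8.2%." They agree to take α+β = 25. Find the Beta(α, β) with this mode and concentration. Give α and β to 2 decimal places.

α = 2.89, β = 22.11

For α,β > 1 the Beta mode is (α−1)/(α+β−2). With α+β = 25, the mode is (α−1)/23.
Set (α−1)/23 = 0.082 → α = 1 + 0.082·23 = 2.89.
β = 25 − α = 22.11.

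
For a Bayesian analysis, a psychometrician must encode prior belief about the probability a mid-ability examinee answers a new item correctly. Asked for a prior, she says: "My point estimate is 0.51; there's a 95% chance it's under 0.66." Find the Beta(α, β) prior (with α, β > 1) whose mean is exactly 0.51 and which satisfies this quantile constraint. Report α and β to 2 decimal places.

α ≈ 14.79, β ≈ 14.21

With mean 0.51 fixed, write α = 0.51s, β = 0.49s where s = α+β.
Need P(θ < 0.66) = 0.95 under Beta(0.51s, 0.49s). Normal approximation: (q−m)/√(m(1−m)/s) ≈ z_{0.95} = 1.64, so s ≈ 0.51·0.49·(1.64)²/(0.66−0.51)² = 30.0.
At s = 30.0: P(θ<0.66) ≈ 0.953. Adjusting to match 0.95 gives s ≈ 29.01.
So α = 0.51·29.01 ≈ 14.79, β = 0.49·29.01 ≈ 14.21.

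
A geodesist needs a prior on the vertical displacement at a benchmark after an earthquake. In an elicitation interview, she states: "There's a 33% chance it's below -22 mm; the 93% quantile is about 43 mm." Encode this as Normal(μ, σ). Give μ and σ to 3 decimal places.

μ = -7.074, σ = 33.930

For Normal(μ,σ), the p-quantile is μ + z_p·σ. Here z_{0.33} = -0.4399, z_{0.93} = 1.476.
So -22 = μ − 0.4399σ and 43 = μ + 1.476σ.
Subtracting: σ = (43 − -22)/(1.476 − (-0.4399)) = 33.930.
Then μ = -22 − (-0.4399)·33.930 = -7.074.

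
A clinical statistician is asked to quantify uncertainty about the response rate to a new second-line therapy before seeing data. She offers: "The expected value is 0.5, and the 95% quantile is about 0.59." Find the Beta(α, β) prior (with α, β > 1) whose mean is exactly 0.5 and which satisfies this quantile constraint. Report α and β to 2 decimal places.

α ≈ 41.32, β ≈ 41.32

With mean 0.5 fixed, write α = 0.5s, β = 0.5s where s = α+β.
Need P(θ < 0.59) = 0.95 under Beta(0.5s, 0.5s). Normal approximation: (q−m)/√(m(1−m)/s) ≈ z_{0.95} = 1.64, so s ≈ 0.5·0.5·(1.64)²/(0.59−0.5)² = 83.5.
At s = 83.5: P(θ<0.59) ≈ 0.951. Adjusting to match 0.95 gives s ≈ 82.64.
So α = 0.5·82.64 ≈ 41.32, β = 0.5·82.64 ≈ 41.32.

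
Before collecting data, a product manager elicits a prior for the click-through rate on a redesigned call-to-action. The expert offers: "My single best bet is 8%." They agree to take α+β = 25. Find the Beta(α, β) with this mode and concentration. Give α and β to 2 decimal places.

α = 2.84, β = 22.16

For α,β > 1 the Beta mode is (α−1)/(α+β−2). With α+β = 25, the mode is (α−1)/23.
Set (α−1)/23 = 0.08 → α = 1 + 0.08·23 = 2.84.
β = 25 − α = 22.16.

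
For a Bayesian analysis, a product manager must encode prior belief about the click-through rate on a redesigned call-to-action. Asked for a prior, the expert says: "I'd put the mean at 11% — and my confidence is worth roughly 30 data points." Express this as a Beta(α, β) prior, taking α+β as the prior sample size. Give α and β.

α = 3.3, β = 26.7

Under the effective-sample-size interpretation, Beta(α, β) has prior mean α/(α+β) and prior sample size α+β.
So α+β = 30 and α/(α+β) = 0.11, giving α = 0.11·30 = 3.3 and β = 30 − 3.3 = 26.7.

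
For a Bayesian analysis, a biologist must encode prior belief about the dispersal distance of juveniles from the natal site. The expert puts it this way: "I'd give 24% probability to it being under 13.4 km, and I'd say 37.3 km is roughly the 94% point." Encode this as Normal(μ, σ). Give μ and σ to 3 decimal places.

The p-quantile of Normal(μ,σ) is μ + z_p·σ, with z_{0.24} = -0.7063 and z_{0.94} = 1.555.
Eliminate σ: μ = (z₂·x₁ − z₁·x₂)/(z₂ − z₁) = (1.555·13.4 − (-0.7063)·37.3)/2.261 = 20.866.
Then σ = (x₂ − x₁)/(z₂ − z₁) = (37.3 − 13.4)/2.261 = 10.570.

μ = 20.866, σ = 10.570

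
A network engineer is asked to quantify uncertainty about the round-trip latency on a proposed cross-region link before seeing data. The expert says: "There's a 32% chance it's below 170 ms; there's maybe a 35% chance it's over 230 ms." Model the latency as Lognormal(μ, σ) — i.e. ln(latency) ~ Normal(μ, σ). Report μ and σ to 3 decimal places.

μ ≈ 5.302, σ ≈ 0.354

If T ~ Lognormal(μ,σ) then ln T ~ Normal(μ,σ), so the p-quantile of ln T is μ + z_p·σ.
ln(170) = 5.136 and ln(230) = 5.438; z_{0.32} = -0.4677, z_{0.65} = 0.3853.
σ = (5.438 − 5.136)/(0.3853 − (-0.4677)) = 0.354.
μ = 5.136 − (-0.4677)·0.354 = 5.302.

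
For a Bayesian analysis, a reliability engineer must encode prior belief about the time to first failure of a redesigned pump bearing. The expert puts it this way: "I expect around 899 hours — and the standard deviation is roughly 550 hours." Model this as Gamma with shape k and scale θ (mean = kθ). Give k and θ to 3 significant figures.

k ≈ 2.67, θ ≈ 336

For Gamma(k, scale θ): mean = kθ, variance = kθ², so CV = 1/√k.
CV = SD/mean = 550/899 = 0.6118, hence k = 1/CV² = 2.67.
Then θ = mean/k = 899/2.67 = 336.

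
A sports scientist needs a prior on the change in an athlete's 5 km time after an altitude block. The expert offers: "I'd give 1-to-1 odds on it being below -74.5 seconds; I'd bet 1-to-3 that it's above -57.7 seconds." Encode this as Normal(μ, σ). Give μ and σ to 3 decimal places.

The p-quantile of Normal(μ,σ) is μ + z_p·σ, with z_{0.5} = 0 and z_{0.75} = 0.6745.
Eliminate σ: μ = (z₂·x₁ − z₁·x₂)/(z₂ − z₁) = (0.6745·-74.5 − (0)·-57.7)/0.6745 = -74.500.
Then σ = (x₂ − x₁)/(z₂ − z₁) = (-57.7 − -74.5)/0.6745 = 24.908.

μ = -74.500, σ = 24.908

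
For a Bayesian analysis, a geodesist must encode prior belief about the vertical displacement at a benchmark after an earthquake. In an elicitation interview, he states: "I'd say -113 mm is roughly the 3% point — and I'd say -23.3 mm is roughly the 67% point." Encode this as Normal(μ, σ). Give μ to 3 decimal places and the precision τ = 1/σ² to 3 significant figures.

μ = -40.304, τ = 0.000669

The p-quantile of Normal(μ,σ) is μ + z_p·σ, with z_{0.03} = -1.881 and z_{0.67} = 0.4399.
Eliminate σ: μ = (z₂·x₁ − z₁·x₂)/(z₂ − z₁) = (0.4399·-113 − (-1.881)·-23.3)/2.321 = -40.304.
Then σ = (x₂ − x₁)/(z₂ − z₁) = (-23.3 − -113)/2.321 = 38.652.
Precision τ = 1/σ² = 1/38.65² = 0.000669.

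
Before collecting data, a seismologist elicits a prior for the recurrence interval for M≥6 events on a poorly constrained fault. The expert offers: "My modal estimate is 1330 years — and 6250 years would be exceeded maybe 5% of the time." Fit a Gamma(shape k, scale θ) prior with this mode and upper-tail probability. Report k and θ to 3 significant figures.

Gamma(k,θ) with k>1 has mode (k−1)θ, so θ = 1330/(k−1).
Need P(X < 6250) = 0.95 with θ tied to k this way. Start at k = 2, θ = 1330: P(X<6250) ≈ 0.948.
Too low — raise k to concentrate. Iterating converges to k ≈ 2.01.
Then θ = 1330/(2.01−1) ≈ 1310.

k ≈ 2.01, θ ≈ 1310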